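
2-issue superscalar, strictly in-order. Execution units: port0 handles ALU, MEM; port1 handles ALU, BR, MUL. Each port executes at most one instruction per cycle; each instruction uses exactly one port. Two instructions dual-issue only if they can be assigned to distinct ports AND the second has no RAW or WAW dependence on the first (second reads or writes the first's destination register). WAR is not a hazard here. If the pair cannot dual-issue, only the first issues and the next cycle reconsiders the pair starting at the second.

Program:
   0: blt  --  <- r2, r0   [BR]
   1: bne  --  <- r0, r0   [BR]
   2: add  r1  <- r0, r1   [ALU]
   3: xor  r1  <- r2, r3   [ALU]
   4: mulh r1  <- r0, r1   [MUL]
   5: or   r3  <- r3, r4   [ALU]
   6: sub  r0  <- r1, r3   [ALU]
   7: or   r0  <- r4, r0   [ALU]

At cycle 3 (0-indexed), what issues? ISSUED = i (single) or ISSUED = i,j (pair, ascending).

ISSUED = 4,5

#0 head=0: blt.BR i0 no-port BR/BR
#1 head=1: bne.BR add.ALU i1&i2 pair
#2 head=3: xor.ALU i3 RAW+WAW r1
#3 head=4: mulh.MUL or.ALU i4&i5 pair
#4 head=6: sub.ALU i6 RAW+WAW r0
#5 head=7: or.ALU i7 tail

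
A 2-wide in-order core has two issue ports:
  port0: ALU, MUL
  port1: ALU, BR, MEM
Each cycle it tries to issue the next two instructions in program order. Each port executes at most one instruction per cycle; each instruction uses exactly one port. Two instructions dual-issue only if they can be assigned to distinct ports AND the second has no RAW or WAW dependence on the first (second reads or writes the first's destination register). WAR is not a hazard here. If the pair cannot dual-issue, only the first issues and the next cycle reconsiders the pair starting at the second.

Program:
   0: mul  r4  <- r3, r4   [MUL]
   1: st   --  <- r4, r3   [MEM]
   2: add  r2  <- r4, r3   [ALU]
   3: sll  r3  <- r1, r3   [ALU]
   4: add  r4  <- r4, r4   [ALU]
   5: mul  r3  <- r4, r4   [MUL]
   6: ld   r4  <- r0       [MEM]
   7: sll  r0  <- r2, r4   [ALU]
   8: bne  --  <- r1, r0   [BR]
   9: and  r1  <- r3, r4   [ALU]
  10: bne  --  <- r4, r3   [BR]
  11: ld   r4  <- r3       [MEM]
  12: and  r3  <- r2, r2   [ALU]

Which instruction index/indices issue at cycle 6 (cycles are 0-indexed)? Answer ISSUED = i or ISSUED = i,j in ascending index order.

0. mul @i0  | RAW r4
1. st+add @i1/i2  | pair
2. sll+add @i3/i4  | pair
3. mul+ld @i5/i6  | pair
4. sll @i7  | RAW r0
5. bne+and @i8/i9  | pair
6. bne @i10  | no-port BR/MEM
7. ld+and @i11/i12  | pair

ISSUED = 10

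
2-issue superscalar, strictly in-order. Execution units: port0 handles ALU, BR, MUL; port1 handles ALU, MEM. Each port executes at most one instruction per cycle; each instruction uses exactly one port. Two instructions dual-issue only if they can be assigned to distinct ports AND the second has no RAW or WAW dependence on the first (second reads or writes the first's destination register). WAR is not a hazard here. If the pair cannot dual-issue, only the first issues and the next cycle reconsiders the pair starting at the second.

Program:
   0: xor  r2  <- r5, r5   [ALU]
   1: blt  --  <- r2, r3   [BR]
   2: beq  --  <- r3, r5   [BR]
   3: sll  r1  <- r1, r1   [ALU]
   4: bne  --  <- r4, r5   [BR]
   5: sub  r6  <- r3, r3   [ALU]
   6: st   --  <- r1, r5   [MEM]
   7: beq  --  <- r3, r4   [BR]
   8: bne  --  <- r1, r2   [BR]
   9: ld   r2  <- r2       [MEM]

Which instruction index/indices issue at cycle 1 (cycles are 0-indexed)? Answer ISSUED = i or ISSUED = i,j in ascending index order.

ISSUED = 1

[0] i0  xor  -- RAW r2
[1] i1  blt  -- no-port BR/BR
[2] i2+i3  beq;sll  -- 2-wide
[3] i4+i5  bne;sub  -- 2-wide
[4] i6+i7  st;beq  -- 2-wide
[5] i8+i9  bne;ld  -- 2-wide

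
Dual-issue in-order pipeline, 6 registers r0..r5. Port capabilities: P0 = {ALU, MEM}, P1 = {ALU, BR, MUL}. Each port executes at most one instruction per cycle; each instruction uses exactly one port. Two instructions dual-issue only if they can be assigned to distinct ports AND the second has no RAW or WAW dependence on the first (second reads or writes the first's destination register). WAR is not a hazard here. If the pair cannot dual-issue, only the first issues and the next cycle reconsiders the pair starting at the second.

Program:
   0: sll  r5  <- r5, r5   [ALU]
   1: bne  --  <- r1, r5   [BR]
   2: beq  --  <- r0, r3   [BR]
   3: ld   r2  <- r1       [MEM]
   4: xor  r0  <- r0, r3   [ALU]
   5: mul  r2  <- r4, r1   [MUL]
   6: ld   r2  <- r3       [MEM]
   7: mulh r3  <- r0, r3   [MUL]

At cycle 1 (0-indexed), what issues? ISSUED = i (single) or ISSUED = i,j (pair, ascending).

ISSUED = 1

c0: i0 sll  RAW r5
c1: i1 bne  no-port BR/BR
c2: i2,i3 beq;ld  pair
c3: i4,i5 xor;mul  pair
c4: i6,i7 ld;mulh  pair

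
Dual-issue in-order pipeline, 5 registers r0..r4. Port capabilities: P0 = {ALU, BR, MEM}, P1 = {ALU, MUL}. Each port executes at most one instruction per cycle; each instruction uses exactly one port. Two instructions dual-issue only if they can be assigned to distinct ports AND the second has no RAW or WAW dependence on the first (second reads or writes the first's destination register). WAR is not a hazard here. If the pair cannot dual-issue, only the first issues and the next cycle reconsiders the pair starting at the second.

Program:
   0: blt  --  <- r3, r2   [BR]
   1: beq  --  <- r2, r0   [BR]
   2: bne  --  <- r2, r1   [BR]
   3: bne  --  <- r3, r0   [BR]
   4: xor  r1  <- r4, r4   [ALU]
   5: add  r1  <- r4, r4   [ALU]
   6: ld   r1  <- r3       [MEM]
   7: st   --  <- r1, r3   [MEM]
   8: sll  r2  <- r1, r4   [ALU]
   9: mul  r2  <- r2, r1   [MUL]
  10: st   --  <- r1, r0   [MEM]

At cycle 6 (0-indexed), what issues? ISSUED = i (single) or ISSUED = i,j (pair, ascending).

ISSUED = 7,8

#0 head=0: blt.BR i0 no-port BR/BR
#1 head=1: beq.BR i1 no-port BR/BR
#2 head=2: bne.BR i2 no-port BR/BR
#3 head=3: bne.BR+xor.ALU i3,i4 2-wide
#4 head=5: add.ALU i5 WAW r1
#5 head=6: ld.MEM i6 no-port MEM/MEM
#6 head=7: st.MEM+sll.ALU i7,i8 2-wide
#7 head=9: mul.MUL+st.MEM i9,i10 2-wide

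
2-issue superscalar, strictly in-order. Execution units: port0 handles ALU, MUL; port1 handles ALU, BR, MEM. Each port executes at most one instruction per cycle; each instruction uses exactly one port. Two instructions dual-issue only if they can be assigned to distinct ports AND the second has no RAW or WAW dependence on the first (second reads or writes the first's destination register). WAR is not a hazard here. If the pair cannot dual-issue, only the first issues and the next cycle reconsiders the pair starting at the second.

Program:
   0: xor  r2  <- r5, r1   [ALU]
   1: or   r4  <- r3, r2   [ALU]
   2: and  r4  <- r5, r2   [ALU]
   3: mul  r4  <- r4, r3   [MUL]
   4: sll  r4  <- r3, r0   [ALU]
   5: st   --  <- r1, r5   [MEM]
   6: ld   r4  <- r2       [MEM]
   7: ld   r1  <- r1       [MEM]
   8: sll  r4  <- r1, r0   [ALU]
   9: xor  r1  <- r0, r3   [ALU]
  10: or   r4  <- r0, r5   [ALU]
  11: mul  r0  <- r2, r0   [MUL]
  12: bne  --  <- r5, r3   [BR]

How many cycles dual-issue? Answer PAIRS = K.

t=0 i0:xor.ALU ; RAW r2
t=1 i1:or.ALU ; WAW r4
t=2 i2:and.ALU ; RAW+WAW r4
t=3 i3:mul.MUL ; WAW r4
t=4 i4,i5:sll.ALU+st.MEM ; pair
t=5 i6:ld.MEM ; no-port MEM/MEM
t=6 i7:ld.MEM ; RAW r1
t=7 i8,i9:sll.ALU+xor.ALU ; pair
t=8 i10,i11:or.ALU+mul.MUL ; pair
t=9 i12:bne.BR ; tail

PAIRS = 3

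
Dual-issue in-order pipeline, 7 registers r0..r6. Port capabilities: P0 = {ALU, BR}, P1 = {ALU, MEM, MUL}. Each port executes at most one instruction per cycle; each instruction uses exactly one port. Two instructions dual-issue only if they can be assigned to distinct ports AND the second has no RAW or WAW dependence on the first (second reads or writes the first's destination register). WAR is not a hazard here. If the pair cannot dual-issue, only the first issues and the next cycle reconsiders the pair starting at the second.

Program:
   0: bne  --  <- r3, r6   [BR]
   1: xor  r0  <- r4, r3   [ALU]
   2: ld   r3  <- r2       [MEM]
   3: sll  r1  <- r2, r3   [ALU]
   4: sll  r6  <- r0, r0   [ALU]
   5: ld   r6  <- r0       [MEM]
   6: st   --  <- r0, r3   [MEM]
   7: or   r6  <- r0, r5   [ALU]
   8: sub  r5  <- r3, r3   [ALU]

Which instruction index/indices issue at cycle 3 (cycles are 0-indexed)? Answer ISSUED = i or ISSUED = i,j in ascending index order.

t=0 i0/i1:bne+xor ; pair
t=1 i2:ld ; RAW r3
t=2 i3/i4:sll+sll ; pair
t=3 i5:ld ; no-port MEM/MEM
t=4 i6/i7:st+or ; pair
t=5 i8:sub ; tail

ISSUED = 5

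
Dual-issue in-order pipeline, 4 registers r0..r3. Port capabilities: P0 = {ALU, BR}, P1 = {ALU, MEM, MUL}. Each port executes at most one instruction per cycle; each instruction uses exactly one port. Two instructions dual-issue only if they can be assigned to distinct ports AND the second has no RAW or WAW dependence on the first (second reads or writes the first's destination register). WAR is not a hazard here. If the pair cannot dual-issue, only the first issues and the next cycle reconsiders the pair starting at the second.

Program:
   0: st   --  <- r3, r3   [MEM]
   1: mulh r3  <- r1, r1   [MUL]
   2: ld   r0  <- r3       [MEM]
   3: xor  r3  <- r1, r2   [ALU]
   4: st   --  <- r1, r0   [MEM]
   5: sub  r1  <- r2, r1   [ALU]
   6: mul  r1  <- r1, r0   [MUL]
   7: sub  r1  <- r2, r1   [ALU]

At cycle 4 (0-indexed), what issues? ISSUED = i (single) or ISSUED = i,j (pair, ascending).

ISSUED = 6

c0: i0 st.MEM  no-port MEM/MUL
c1: i1 mulh.MUL  no-port MUL/MEM
c2: i2,i3 ld.MEM+xor.ALU  dual
c3: i4,i5 st.MEM+sub.ALU  dual
c4: i6 mul.MUL  RAW+WAW r1
c5: i7 sub.ALU  tail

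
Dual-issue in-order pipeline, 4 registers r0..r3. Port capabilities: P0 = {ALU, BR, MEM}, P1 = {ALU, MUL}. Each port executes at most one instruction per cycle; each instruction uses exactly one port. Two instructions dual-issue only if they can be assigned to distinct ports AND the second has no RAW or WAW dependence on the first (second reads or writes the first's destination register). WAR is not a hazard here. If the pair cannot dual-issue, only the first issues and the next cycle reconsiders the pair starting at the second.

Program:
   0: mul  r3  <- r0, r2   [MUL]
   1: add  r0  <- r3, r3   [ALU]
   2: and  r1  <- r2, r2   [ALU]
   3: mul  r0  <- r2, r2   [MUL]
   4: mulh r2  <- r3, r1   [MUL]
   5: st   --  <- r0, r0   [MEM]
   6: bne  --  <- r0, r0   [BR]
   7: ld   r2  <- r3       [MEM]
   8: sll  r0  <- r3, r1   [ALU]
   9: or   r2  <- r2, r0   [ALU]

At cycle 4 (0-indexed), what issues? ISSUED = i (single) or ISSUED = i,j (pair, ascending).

ISSUED = 6

t=0 i0:mul ; RAW r3
t=1 i1/i2:add/and ; dual
t=2 i3:mul ; no-port MUL/MUL
t=3 i4/i5:mulh/st ; dual
t=4 i6:bne ; no-port BR/MEM
t=5 i7/i8:ld/sll ; dual
t=6 i9:or ; tail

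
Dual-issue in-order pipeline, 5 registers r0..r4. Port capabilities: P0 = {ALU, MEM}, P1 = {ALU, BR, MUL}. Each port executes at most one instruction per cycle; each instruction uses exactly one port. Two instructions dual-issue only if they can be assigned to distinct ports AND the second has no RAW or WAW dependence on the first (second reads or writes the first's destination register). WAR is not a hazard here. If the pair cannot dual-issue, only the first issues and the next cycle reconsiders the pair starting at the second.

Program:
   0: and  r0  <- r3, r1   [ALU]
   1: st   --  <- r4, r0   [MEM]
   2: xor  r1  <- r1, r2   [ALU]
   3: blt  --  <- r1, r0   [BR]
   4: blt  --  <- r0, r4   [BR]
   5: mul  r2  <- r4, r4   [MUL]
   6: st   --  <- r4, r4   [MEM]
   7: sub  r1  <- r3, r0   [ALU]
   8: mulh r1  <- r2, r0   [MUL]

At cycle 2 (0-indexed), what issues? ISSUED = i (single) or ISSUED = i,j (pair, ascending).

c0: i0 and  RAW r0
c1: i1,i2 st xor  dual
c2: i3 blt  no-port BR/BR
c3: i4 blt  no-port BR/MUL
c4: i5,i6 mul st  dual
c5: i7 sub  WAW r1
c6: i8 mulh  tail

ISSUED = 3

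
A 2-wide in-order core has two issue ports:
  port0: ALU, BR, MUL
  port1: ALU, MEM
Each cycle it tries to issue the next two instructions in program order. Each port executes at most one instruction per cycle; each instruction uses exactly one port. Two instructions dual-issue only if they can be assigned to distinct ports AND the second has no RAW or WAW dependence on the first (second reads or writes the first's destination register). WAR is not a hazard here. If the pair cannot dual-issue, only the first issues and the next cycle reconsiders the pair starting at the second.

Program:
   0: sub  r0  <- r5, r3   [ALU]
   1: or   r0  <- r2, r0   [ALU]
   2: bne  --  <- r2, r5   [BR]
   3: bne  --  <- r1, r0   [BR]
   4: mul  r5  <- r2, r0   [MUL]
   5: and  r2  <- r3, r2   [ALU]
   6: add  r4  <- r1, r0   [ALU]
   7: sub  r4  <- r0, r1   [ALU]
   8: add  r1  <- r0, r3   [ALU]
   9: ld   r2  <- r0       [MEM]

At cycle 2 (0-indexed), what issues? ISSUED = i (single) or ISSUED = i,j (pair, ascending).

[0] i0  sub  -- RAW+WAW r0
[1] i1,i2  or;bne  -- dual
[2] i3  bne  -- no-port BR/MUL
[3] i4,i5  mul;and  -- dual
[4] i6  add  -- WAW r4
[5] i7,i8  sub;add  -- dual
[6] i9  ld  -- tail

ISSUED = 3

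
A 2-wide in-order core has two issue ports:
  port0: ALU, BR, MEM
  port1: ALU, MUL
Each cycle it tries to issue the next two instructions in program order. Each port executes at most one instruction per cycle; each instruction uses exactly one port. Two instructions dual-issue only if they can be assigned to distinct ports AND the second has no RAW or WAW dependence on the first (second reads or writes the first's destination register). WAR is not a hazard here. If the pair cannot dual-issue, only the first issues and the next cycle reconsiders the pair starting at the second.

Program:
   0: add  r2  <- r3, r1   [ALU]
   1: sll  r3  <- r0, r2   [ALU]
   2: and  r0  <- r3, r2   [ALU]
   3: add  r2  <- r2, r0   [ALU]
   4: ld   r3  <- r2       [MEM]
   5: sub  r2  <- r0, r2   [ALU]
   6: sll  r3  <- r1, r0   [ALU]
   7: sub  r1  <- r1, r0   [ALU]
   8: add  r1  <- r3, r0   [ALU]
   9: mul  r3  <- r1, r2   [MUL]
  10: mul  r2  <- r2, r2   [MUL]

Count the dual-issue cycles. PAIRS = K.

PAIRS = 2

  cy0 -> i0 (add) RAW r2
  cy1 -> i1 (sll) RAW r3
  cy2 -> i2 (and) RAW r0
  cy3 -> i3 (add) RAW r2
  cy4 -> i4,i5 (ld sub) dual
  cy5 -> i6,i7 (sll sub) dual
  cy6 -> i8 (add) RAW r1
  cy7 -> i9 (mul) no-port MUL/MUL
  cy8 -> i10 (mul) tail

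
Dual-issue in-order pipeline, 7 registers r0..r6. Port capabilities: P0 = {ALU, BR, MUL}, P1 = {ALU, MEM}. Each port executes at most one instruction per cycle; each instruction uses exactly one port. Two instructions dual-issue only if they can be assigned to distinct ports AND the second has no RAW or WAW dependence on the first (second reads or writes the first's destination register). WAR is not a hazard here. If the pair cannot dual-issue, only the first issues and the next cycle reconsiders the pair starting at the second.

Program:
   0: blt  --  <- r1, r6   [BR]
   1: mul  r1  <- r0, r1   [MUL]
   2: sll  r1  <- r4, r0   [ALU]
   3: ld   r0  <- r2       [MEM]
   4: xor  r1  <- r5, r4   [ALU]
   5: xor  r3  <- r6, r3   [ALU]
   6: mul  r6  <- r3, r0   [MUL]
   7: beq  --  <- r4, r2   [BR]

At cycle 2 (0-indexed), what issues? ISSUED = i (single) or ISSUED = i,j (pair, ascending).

t=0 i0:blt.BR ; no-port BR/MUL
t=1 i1:mul.MUL ; WAW r1
t=2 i2,i3:sll.ALU/ld.MEM ; pair
t=3 i4,i5:xor.ALU/xor.ALU ; pair
t=4 i6:mul.MUL ; no-port MUL/BR
t=5 i7:beq.BR ; tail

ISSUED = 2,3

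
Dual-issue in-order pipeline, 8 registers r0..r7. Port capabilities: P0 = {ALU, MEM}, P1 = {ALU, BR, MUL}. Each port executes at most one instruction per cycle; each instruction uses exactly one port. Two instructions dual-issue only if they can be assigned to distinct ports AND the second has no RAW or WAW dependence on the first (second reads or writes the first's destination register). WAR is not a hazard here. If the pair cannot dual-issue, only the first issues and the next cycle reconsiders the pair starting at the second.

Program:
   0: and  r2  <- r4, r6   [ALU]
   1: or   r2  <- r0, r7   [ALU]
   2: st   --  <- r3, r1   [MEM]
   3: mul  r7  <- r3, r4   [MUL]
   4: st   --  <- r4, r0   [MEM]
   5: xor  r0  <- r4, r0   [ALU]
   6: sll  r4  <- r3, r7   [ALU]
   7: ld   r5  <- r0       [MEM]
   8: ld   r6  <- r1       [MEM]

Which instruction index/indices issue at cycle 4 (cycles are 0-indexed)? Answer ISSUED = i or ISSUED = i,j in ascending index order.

#0 head=0: and.ALU i0 WAW r2
#1 head=1: or.ALU+st.MEM i1&i2 pair
#2 head=3: mul.MUL+st.MEM i3&i4 pair
#3 head=5: xor.ALU+sll.ALU i5&i6 pair
#4 head=7: ld.MEM i7 no-port MEM/MEM
#5 head=8: ld.MEM i8 tail

ISSUED = 7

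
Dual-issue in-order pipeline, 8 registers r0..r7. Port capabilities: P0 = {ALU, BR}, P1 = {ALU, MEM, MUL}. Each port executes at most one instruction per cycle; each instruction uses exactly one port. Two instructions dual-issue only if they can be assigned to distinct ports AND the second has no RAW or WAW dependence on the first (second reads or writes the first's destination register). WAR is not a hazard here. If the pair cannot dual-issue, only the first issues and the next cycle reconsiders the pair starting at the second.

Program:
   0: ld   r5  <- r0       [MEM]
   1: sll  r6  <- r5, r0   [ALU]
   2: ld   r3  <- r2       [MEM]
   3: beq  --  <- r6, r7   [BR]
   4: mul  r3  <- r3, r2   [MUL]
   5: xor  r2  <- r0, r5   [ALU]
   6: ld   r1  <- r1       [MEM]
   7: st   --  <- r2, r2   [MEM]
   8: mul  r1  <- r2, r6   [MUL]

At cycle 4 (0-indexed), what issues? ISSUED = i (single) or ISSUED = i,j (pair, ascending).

ISSUED = 7

0. ld.MEM @i0  | RAW r5
1. sll.ALU+ld.MEM @i1+i2  | dual
2. beq.BR+mul.MUL @i3+i4  | dual
3. xor.ALU+ld.MEM @i5+i6  | dual
4. st.MEM @i7  | no-port MEM/MUL
5. mul.MUL @i8  | tail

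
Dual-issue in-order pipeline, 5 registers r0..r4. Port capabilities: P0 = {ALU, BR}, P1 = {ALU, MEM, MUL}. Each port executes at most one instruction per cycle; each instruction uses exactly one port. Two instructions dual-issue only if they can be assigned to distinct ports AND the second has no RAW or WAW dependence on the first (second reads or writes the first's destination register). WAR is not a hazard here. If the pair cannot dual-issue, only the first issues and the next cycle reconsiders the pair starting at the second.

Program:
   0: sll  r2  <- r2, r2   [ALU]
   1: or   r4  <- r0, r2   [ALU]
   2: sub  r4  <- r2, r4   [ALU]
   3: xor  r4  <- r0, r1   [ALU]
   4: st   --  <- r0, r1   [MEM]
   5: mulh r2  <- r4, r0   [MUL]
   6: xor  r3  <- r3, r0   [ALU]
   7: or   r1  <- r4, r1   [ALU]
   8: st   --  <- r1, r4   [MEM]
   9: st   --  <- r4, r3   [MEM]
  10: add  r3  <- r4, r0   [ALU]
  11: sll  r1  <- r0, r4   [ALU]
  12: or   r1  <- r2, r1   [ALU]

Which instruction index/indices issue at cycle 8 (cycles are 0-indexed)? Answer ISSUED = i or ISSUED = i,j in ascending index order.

  cy0 -> i0 (sll.ALU) RAW r2
  cy1 -> i1 (or.ALU) RAW+WAW r4
  cy2 -> i2 (sub.ALU) WAW r4
  cy3 -> i3&i4 (xor.ALU;st.MEM) 2-wide
  cy4 -> i5&i6 (mulh.MUL;xor.ALU) 2-wide
  cy5 -> i7 (or.ALU) RAW r1
  cy6 -> i8 (st.MEM) no-port MEM/MEM
  cy7 -> i9&i10 (st.MEM;add.ALU) 2-wide
  cy8 -> i11 (sll.ALU) RAW+WAW r1
  cy9 -> i12 (or.ALU) tail

ISSUED = 11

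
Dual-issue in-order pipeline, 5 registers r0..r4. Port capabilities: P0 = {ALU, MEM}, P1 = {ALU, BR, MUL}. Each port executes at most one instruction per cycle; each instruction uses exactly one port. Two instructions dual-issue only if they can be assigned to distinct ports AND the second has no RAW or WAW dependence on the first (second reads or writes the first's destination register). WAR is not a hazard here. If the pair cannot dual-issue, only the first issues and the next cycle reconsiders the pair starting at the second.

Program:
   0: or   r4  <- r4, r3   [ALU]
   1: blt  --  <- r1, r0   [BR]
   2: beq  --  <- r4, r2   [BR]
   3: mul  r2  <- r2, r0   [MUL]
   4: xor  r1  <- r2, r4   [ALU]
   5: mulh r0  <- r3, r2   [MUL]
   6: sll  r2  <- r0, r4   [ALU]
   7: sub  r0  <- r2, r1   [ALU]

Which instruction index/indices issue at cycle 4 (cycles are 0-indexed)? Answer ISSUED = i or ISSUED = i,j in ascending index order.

t=0 i0&i1:or.ALU+blt.BR ; dual
t=1 i2:beq.BR ; no-port BR/MUL
t=2 i3:mul.MUL ; RAW r2
t=3 i4&i5:xor.ALU+mulh.MUL ; dual
t=4 i6:sll.ALU ; RAW r2
t=5 i7:sub.ALU ; tail

ISSUED = 6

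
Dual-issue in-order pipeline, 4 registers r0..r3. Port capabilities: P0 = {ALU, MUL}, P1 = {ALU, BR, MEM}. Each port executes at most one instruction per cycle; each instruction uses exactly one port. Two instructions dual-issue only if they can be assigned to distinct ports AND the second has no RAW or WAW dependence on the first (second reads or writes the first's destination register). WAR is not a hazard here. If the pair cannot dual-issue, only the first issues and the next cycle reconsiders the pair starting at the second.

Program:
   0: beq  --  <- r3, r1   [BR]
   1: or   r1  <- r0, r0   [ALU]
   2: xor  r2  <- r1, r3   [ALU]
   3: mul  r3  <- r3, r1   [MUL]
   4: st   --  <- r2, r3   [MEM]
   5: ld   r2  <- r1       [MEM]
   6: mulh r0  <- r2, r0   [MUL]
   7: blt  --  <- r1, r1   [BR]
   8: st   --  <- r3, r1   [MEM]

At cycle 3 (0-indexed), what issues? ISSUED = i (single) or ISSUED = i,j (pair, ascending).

#0 head=0: beq/or i0&i1 2-wide
#1 head=2: xor/mul i2&i3 2-wide
#2 head=4: st i4 no-port MEM/MEM
#3 head=5: ld i5 RAW r2
#4 head=6: mulh/blt i6&i7 2-wide
#5 head=8: st i8 tail

ISSUED = 5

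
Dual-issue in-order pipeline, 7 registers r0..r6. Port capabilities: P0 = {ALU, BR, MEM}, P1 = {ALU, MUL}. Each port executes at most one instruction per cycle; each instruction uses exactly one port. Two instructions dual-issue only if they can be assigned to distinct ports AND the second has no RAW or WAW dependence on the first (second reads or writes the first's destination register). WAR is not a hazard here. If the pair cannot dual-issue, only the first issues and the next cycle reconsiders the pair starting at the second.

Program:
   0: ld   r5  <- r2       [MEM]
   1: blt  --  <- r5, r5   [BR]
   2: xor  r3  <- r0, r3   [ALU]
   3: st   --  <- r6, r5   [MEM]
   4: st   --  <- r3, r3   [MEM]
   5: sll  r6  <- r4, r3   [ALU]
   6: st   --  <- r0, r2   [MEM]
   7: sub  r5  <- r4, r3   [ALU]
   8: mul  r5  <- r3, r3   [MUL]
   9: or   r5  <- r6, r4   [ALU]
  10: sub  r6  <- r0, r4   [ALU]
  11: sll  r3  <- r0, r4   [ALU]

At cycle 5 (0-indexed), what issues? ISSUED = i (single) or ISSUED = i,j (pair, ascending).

0. ld @i0  | no-port MEM/BR
1. blt;xor @i1,i2  | dual
2. st @i3  | no-port MEM/MEM
3. st;sll @i4,i5  | dual
4. st;sub @i6,i7  | dual
5. mul @i8  | WAW r5
6. or;sub @i9,i10  | dual
7. sll @i11  | tail

ISSUED = 8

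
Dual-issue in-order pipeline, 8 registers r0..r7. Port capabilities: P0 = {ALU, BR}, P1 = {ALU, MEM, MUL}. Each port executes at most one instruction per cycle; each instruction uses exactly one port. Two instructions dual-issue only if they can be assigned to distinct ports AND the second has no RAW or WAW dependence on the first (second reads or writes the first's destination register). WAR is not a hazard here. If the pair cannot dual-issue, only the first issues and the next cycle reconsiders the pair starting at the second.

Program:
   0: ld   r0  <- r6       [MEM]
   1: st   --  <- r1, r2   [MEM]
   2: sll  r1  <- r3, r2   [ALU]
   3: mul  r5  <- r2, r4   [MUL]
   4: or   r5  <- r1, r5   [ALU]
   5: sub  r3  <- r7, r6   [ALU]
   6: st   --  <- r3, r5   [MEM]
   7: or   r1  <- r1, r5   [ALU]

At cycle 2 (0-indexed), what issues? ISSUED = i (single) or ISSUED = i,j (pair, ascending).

[0] i0  ld  -- no-port MEM/MEM
[1] i1,i2  st sll  -- dual
[2] i3  mul  -- RAW+WAW r5
[3] i4,i5  or sub  -- dual
[4] i6,i7  st or  -- dual

ISSUED = 3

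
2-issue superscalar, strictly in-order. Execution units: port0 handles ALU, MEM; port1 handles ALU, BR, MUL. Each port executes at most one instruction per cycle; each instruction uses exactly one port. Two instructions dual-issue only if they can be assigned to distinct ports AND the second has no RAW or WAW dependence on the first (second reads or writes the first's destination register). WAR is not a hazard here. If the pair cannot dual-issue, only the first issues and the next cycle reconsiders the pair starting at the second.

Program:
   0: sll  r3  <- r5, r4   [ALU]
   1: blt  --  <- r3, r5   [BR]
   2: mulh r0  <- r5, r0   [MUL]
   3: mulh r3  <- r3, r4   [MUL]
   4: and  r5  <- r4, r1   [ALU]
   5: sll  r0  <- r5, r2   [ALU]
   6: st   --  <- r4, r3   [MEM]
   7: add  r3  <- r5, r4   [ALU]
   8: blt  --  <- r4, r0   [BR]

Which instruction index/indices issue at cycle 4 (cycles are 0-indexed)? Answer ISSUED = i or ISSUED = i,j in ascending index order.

ISSUED = 5,6

[0] i0  sll.ALU  -- RAW r3
[1] i1  blt.BR  -- no-port BR/MUL
[2] i2  mulh.MUL  -- no-port MUL/MUL
[3] i3,i4  mulh.MUL and.ALU  -- 2-wide
[4] i5,i6  sll.ALU st.MEM  -- 2-wide
[5] i7,i8  add.ALU blt.BR  -- 2-wide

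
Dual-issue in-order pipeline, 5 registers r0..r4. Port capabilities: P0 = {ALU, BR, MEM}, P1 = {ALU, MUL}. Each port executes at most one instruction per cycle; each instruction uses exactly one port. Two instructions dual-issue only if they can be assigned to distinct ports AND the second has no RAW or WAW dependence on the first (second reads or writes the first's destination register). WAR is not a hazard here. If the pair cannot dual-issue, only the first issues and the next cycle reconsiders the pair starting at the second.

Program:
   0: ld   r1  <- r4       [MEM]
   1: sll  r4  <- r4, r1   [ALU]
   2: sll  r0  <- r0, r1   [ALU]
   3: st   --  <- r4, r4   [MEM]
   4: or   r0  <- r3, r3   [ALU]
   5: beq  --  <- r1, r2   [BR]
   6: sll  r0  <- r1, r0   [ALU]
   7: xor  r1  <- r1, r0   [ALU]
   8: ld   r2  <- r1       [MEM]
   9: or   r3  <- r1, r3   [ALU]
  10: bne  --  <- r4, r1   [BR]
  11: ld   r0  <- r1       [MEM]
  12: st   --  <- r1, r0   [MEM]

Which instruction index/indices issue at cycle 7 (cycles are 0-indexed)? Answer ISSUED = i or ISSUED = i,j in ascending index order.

ISSUED = 11

c0: i0 ld  RAW r1
c1: i1+i2 sll+sll  2-wide
c2: i3+i4 st+or  2-wide
c3: i5+i6 beq+sll  2-wide
c4: i7 xor  RAW r1
c5: i8+i9 ld+or  2-wide
c6: i10 bne  no-port BR/MEM
c7: i11 ld  no-port MEM/MEM
c8: i12 st  tail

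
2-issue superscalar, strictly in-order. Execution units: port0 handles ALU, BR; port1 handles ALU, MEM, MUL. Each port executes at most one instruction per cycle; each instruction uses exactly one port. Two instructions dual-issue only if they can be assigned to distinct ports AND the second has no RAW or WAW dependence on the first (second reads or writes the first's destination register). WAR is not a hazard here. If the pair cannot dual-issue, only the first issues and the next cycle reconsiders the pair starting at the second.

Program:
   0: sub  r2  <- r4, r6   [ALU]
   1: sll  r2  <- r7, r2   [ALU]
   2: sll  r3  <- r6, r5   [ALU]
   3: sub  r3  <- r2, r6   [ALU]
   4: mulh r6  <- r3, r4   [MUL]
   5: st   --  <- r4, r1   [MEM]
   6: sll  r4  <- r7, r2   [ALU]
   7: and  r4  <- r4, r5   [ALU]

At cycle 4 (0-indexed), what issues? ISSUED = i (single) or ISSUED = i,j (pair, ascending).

ISSUED = 5,6

t=0 i0:sub ; RAW+WAW r2
t=1 i1,i2:sll+sll ; dual
t=2 i3:sub ; RAW r3
t=3 i4:mulh ; no-port MUL/MEM
t=4 i5,i6:st+sll ; dual
t=5 i7:and ; tail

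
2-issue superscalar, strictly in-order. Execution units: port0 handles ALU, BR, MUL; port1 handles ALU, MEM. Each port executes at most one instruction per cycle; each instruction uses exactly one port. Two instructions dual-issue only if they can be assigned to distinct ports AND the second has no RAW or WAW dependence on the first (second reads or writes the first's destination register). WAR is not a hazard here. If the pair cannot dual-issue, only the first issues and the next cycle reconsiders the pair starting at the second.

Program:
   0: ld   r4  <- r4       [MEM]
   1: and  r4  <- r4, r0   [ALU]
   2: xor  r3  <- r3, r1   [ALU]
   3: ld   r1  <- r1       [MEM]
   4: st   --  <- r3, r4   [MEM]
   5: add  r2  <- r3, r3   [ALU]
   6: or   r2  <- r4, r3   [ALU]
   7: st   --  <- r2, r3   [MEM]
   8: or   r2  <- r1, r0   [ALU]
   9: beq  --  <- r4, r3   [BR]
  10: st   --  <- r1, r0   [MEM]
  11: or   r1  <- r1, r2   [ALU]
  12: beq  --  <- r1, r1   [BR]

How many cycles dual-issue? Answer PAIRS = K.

c0: i0 ld.MEM  RAW+WAW r4
c1: i1+i2 and.ALU;xor.ALU  2-wide
c2: i3 ld.MEM  no-port MEM/MEM
c3: i4+i5 st.MEM;add.ALU  2-wide
c4: i6 or.ALU  RAW r2
c5: i7+i8 st.MEM;or.ALU  2-wide
c6: i9+i10 beq.BR;st.MEM  2-wide
c7: i11 or.ALU  RAW r1
c8: i12 beq.BR  tail

PAIRS = 4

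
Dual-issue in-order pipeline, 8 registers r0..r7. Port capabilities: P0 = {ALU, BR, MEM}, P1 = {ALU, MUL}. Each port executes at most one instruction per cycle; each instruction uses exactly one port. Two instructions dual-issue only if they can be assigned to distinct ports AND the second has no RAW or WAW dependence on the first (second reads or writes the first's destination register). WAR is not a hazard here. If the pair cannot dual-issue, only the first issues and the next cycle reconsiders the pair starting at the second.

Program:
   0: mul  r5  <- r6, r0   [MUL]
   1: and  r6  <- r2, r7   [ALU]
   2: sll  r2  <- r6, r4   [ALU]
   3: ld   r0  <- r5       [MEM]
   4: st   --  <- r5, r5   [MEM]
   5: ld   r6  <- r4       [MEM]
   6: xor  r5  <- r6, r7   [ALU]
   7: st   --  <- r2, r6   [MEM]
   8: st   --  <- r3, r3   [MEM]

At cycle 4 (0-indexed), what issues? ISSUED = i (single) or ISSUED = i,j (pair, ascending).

ISSUED = 6,7

#0 head=0: mul.MUL+and.ALU i0/i1 dual
#1 head=2: sll.ALU+ld.MEM i2/i3 dual
#2 head=4: st.MEM i4 no-port MEM/MEM
#3 head=5: ld.MEM i5 RAW r6
#4 head=6: xor.ALU+st.MEM i6/i7 dual
#5 head=8: st.MEM i8 tail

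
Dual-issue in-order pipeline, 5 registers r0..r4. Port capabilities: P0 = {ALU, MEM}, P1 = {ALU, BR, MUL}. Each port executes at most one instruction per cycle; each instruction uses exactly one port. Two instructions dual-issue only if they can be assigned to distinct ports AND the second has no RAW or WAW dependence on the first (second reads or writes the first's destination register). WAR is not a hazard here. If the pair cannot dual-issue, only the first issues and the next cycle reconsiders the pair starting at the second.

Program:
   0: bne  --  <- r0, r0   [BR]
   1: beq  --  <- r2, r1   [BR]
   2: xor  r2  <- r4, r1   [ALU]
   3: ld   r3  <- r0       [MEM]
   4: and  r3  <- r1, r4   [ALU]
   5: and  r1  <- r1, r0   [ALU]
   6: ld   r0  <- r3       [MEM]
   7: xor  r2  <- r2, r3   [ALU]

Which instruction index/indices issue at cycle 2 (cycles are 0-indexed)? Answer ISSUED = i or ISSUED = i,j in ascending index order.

ISSUED = 3

0. bne @i0  | no-port BR/BR
1. beq xor @i1/i2  | dual
2. ld @i3  | WAW r3
3. and and @i4/i5  | dual
4. ld xor @i6/i7  | dual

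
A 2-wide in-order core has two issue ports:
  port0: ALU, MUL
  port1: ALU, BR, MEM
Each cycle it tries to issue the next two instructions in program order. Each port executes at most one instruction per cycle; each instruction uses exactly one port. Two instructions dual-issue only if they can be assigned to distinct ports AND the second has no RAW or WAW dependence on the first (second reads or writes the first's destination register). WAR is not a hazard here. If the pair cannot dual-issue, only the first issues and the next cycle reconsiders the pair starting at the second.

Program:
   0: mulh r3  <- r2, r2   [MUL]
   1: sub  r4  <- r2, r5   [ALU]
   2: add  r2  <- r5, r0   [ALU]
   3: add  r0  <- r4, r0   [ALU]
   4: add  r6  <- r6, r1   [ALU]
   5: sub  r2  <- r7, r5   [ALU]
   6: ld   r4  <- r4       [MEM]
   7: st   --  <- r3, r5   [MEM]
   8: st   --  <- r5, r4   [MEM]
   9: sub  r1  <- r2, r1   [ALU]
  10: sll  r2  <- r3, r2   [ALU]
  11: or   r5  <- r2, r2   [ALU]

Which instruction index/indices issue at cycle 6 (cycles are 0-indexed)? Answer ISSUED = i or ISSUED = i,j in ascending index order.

ISSUED = 10

t=0 i0+i1:mulh.MUL+sub.ALU ; dual
t=1 i2+i3:add.ALU+add.ALU ; dual
t=2 i4+i5:add.ALU+sub.ALU ; dual
t=3 i6:ld.MEM ; no-port MEM/MEM
t=4 i7:st.MEM ; no-port MEM/MEM
t=5 i8+i9:st.MEM+sub.ALU ; dual
t=6 i10:sll.ALU ; RAW r2
t=7 i11:or.ALU ; tail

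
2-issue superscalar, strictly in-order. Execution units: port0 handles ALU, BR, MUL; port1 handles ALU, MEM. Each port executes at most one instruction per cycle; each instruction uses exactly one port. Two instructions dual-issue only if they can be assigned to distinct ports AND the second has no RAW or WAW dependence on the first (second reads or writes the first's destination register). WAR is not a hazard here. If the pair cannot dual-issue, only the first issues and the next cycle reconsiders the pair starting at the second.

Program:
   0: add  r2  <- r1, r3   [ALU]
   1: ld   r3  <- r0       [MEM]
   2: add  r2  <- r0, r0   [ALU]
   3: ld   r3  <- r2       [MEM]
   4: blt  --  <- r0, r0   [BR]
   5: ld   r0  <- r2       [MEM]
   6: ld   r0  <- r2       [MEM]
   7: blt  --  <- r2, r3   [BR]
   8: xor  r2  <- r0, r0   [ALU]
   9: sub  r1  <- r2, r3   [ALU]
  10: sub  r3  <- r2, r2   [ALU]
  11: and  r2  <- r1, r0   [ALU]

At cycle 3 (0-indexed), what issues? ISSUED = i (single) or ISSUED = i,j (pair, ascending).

0. add+ld @i0,i1  | pair
1. add @i2  | RAW r2
2. ld+blt @i3,i4  | pair
3. ld @i5  | no-port MEM/MEM
4. ld+blt @i6,i7  | pair
5. xor @i8  | RAW r2
6. sub+sub @i9,i10  | pair
7. and @i11  | tail

ISSUED = 5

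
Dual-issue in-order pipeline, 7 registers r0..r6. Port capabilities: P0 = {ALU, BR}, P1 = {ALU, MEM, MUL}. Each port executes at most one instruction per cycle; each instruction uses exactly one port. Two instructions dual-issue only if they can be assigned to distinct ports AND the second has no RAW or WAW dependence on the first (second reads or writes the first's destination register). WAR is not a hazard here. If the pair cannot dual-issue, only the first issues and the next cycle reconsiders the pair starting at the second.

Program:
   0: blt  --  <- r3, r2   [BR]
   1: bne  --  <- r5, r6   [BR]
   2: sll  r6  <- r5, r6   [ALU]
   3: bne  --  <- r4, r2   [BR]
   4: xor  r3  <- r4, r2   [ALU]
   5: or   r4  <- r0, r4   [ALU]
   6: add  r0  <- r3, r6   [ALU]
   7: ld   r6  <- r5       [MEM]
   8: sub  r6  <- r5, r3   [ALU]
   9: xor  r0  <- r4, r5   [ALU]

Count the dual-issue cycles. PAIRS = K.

PAIRS = 4

0. blt.BR @i0  | no-port BR/BR
1. bne.BR+sll.ALU @i1/i2  | 2-wide
2. bne.BR+xor.ALU @i3/i4  | 2-wide
3. or.ALU+add.ALU @i5/i6  | 2-wide
4. ld.MEM @i7  | WAW r6
5. sub.ALU+xor.ALU @i8/i9  | 2-wide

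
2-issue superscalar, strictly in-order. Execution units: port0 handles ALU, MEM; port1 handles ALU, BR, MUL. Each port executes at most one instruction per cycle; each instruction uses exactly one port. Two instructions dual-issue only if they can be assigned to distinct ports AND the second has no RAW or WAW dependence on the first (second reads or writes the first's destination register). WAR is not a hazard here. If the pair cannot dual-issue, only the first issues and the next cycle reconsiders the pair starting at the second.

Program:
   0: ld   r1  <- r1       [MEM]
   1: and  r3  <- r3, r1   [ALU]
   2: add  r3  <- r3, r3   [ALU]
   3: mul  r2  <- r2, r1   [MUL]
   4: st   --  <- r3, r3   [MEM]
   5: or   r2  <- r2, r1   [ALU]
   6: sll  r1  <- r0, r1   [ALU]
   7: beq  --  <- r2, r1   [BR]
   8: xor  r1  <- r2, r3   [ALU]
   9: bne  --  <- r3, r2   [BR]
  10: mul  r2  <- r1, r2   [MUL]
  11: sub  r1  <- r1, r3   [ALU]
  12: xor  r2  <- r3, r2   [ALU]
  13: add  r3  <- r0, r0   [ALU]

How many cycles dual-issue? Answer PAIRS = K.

  cy0 -> i0 (ld.MEM) RAW r1
  cy1 -> i1 (and.ALU) RAW+WAW r3
  cy2 -> i2+i3 (add.ALU mul.MUL) 2-wide
  cy3 -> i4+i5 (st.MEM or.ALU) 2-wide
  cy4 -> i6 (sll.ALU) RAW r1
  cy5 -> i7+i8 (beq.BR xor.ALU) 2-wide
  cy6 -> i9 (bne.BR) no-port BR/MUL
  cy7 -> i10+i11 (mul.MUL sub.ALU) 2-wide
  cy8 -> i12+i13 (xor.ALU add.ALU) 2-wide

PAIRS = 5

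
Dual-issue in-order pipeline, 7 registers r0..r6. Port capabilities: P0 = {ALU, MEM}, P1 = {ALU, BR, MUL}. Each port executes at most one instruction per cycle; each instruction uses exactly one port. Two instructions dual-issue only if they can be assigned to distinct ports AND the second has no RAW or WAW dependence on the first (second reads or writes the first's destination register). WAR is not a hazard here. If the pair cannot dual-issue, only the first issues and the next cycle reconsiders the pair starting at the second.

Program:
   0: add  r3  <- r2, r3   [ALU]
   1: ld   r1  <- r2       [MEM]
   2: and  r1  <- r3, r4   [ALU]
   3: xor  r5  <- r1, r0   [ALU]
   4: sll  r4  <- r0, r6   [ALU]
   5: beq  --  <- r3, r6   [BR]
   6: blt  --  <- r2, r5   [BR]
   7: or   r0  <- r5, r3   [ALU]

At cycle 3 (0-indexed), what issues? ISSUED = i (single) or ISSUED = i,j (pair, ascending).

t=0 i0&i1:add.ALU;ld.MEM ; 2-wide
t=1 i2:and.ALU ; RAW r1
t=2 i3&i4:xor.ALU;sll.ALU ; 2-wide
t=3 i5:beq.BR ; no-port BR/BR
t=4 i6&i7:blt.BR;or.ALU ; 2-wide

ISSUED = 5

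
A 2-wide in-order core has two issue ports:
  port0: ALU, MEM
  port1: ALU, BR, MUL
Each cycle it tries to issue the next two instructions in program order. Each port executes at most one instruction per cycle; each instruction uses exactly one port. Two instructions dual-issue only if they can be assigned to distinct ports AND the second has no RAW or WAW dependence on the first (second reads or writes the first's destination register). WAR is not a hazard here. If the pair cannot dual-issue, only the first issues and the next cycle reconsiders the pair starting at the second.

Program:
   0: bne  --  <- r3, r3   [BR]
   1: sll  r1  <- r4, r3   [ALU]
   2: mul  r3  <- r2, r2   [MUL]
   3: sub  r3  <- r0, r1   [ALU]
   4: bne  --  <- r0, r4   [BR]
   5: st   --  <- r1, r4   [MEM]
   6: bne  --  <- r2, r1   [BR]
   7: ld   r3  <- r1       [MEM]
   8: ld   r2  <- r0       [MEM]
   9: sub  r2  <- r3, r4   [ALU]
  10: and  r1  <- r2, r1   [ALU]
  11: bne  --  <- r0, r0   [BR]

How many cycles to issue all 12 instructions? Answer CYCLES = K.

  cy0 -> i0/i1 (bne/sll) dual
  cy1 -> i2 (mul) WAW r3
  cy2 -> i3/i4 (sub/bne) dual
  cy3 -> i5/i6 (st/bne) dual
  cy4 -> i7 (ld) no-port MEM/MEM
  cy5 -> i8 (ld) WAW r2
  cy6 -> i9 (sub) RAW r2
  cy7 -> i10/i11 (and/bne) dual

CYCLES = 8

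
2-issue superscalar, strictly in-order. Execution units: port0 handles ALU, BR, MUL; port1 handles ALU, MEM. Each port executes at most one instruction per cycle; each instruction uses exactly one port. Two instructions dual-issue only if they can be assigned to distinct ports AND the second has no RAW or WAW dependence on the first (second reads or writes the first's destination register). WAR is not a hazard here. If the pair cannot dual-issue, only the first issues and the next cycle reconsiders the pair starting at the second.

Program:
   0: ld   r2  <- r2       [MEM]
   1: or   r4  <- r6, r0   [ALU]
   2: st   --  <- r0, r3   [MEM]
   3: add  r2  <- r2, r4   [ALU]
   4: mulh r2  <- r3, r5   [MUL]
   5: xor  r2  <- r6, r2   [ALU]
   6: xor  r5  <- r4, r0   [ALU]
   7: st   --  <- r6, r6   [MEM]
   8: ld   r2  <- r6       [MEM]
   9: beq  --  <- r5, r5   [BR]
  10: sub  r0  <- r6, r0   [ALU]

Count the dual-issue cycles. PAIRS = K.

0. ld.MEM+or.ALU @i0+i1  | dual
1. st.MEM+add.ALU @i2+i3  | dual
2. mulh.MUL @i4  | RAW+WAW r2
3. xor.ALU+xor.ALU @i5+i6  | dual
4. st.MEM @i7  | no-port MEM/MEM
5. ld.MEM+beq.BR @i8+i9  | dual
6. sub.ALU @i10  | tail

PAIRS = 4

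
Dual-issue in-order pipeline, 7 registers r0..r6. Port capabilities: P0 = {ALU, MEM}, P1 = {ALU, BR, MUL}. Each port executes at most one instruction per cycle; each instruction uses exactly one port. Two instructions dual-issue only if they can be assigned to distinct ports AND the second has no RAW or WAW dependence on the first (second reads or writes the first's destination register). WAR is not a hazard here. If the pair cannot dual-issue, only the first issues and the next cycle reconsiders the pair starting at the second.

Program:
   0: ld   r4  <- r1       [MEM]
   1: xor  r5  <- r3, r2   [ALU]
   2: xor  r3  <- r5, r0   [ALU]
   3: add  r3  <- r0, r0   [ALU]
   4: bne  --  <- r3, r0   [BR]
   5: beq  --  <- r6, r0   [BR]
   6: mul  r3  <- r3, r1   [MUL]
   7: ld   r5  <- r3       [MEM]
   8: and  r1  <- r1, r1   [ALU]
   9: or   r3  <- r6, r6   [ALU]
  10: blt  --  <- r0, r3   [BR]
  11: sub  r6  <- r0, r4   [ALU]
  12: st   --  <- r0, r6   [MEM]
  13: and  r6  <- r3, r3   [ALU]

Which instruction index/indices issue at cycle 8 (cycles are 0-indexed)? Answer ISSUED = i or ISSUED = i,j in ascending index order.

ISSUED = 10,11

0. ld xor @i0&i1  | 2-wide
1. xor @i2  | WAW r3
2. add @i3  | RAW r3
3. bne @i4  | no-port BR/BR
4. beq @i5  | no-port BR/MUL
5. mul @i6  | RAW r3
6. ld and @i7&i8  | 2-wide
7. or @i9  | RAW r3
8. blt sub @i10&i11  | 2-wide
9. st and @i12&i13  | 2-wide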